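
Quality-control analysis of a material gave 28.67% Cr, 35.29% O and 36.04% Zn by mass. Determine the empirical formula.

Assume 100 g: 28.67 g Cr, 35.29 g O, 36.04 g Zn.
n(Cr) = 28.67/52.00 = 0.5513, n(O) = 35.29/16.00 = 2.206, n(Zn) = 36.04/65.38 = 0.5512
Divide by the smallest (0.5512 mol Zn): Cr 1.000, O 4.001, Zn 1.000
≈ 1:4:1 → CrO4Zn

CrO4Zn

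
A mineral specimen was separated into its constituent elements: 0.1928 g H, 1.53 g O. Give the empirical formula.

H2O

n(H) = 0.1928/1.008 = 0.1913, n(O) = 1.53/16.00 = 0.09563
Ratios (÷ 0.09563): H 2.000, O 1.000
→ H2O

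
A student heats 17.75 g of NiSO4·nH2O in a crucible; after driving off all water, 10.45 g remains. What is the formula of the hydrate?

Mass of water lost = 17.75 − 10.45 = 7.3 g → 7.3 / 18.02 = 0.4051 mol H2O
Molar mass of NiSO4 = 154.76 g/mol → mol NiSO4 = 10.45 / 154.76 = 0.06752
n = 0.4051 / 0.06752 = 6.00 ≈ 6 → NiSO4·6H2O

NiSO4·6H2O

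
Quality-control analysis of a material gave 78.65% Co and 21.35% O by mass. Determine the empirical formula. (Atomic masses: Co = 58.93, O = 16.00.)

Assume 100 g: 78.65 g Co, 21.35 g O.
n(Co) = 78.65/58.93 = 1.335, n(O) = 21.35/16.00 = 1.334
Ratios (÷ 1.334): Co 1.000, O 1.000
Ratio ≈ 1:1, so the empirical formula is CoO

CoO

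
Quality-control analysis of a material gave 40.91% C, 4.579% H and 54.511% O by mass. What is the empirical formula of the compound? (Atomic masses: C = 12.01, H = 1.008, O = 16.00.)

C3H4O3

Assume 100 g: 40.91 g C, 4.579 g H, 54.511 g O.
Moles — C: 40.91 / 12.01 = 3.406 mol; H: 4.579 / 1.008 = 4.543 mol; O: 54.511 / 16.00 = 3.407 mol
Divide by the smallest (3.406 mol C): C 1.000, H 1.334, O 1.000
×3: C 3.00, H 4.00, O 3.00 → C3H4O3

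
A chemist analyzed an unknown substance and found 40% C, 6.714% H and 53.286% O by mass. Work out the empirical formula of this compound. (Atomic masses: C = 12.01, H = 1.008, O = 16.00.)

CH2O

Assume 100 g: 40 g C, 6.714 g H, 53.286 g O.
n(C) = 40/12.01 = 3.331, n(H) = 6.714/1.008 = 6.661, n(O) = 53.286/16.00 = 3.33
Ratios (÷ 3.33): C 1.000, H 2.000, O 1.000
→ CH2O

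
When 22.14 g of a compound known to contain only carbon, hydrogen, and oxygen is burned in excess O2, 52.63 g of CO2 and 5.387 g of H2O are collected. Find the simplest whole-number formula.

C8H4O3

mol C = 52.63 / 44.01 = 1.196; mass C = 1.196 × 12.01 = 14.36 g
mol H = 2 × (5.387 / 18.02) = 0.5979; mass H = 0.5979 × 1.008 = 0.6027 g
mass O = 22.14 − (14.97) = 7.175 g → mol O = 0.4484
Ratios (÷ 0.4484): C 2.667, H 1.333, O 1.000
×3: C 8.00, H 4.00, O 3.00 → C8H4O3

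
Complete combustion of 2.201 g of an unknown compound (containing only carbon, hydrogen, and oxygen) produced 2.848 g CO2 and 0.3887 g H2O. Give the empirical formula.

C3H2O4

mol C = 2.848 / 44.01 = 0.06471; mass C = 0.06471 × 12.01 = 0.7772 g
mol H = 2 × (0.3887 / 18.02) = 0.04314; mass H = 0.04314 × 1.008 = 0.04349 g
mass O = 2.201 − (0.8207) = 1.380 g → mol O = 0.08627
Divide by the smallest (0.04314 mol H): C 1.500, H 1.000, O 2.000
Multiply by 2: C 3.00, H 2.00, O 4.00 → C3H2O4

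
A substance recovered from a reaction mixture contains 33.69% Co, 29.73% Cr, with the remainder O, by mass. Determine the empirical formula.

CoCrO4

Assume 100 g: 33.69 g Co, 29.73 g Cr, 36.58 g O.
Co: 33.69 g ÷ 58.93 g/mol = 0.5717 mol
Cr: 29.73 g ÷ 52.00 g/mol = 0.5717 mol
O: 36.58 g ÷ 16.00 g/mol = 2.286 mol
Ratios (÷ 0.5717): Co 1.000, Cr 1.000, O 3.999
Ratio ≈ 1:1:4, so the empirical formula is CoCrO4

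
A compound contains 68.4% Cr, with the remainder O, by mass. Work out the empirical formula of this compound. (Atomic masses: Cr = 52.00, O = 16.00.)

Assume 100 g: 68.4 g Cr, 31.6 g O.
Cr: 68.4 g ÷ 52.00 g/mol = 1.315 mol
O: 31.6 g ÷ 16.00 g/mol = 1.975 mol
Divide by the smallest (1.315 mol Cr): Cr 1.000, O 1.501
×2: Cr 2.00, O 3.00 → Cr2O3

Cr2O3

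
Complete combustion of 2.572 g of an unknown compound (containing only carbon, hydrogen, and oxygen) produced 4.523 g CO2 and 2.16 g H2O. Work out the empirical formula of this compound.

C3H7O2

mol C = 4.523 / 44.01 = 0.1028; mass C = 0.1028 × 12.01 = 1.234 g
mol H = 2 × (2.16 / 18.02) = 0.2397; mass H = 0.2397 × 1.008 = 0.2417 g
mass O = 2.572 − (1.476) = 1.096 g → mol O = 0.06850
Divide by the smallest (0.0685 mol O): C 1.500, H 3.500, O 1.000
Scaling by 2: C 3.00, H 7.00, O 2.00 → C3H7O2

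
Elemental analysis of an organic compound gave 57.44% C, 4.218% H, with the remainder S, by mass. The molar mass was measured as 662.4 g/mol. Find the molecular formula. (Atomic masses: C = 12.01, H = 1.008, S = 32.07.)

C32H28S8

Assume 100 g: 57.44 g C, 4.218 g H, 38.342 g S.
n(C) = 57.44/12.01 = 4.783, n(H) = 4.218/1.008 = 4.185, n(S) = 38.342/32.07 = 1.196
Smallest is S at 1.196 mol; normalising gives C 4.000, H 3.500, S 1.000
Multiply by 2: C 8.00, H 7.00, S 2.00 → C8H7S2
Empirical-formula mass = 167.28 g/mol
n = 662.4 / 167.28 = 3.96 ≈ 4
Molecular formula = (C8H7S2)×4 = C32H28S8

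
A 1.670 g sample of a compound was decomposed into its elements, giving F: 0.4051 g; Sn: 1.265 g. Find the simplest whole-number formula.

F2Sn

F: 0.4051 g ÷ 19.00 g/mol = 0.02132 mol
Sn: 1.265 g ÷ 118.71 g/mol = 0.01066 mol
Smallest is Sn at 0.01066 mol; normalising gives F 2.001, Sn 1.000
→ F2Sn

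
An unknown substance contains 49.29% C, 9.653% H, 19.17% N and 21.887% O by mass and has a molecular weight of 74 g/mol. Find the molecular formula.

C3H7NO

Assume 100 g: 49.29 g C, 9.653 g H, 19.17 g N, 21.887 g O.
Moles — C: 49.29 / 12.01 = 4.104 mol; H: 9.653 / 1.008 = 9.576 mol; N: 19.17 / 14.01 = 1.368 mol; O: 21.887 / 16.00 = 1.368 mol
Divide by the smallest (1.368 mol O): C 3.000, H 7.001, N 1.000, O 1.000
≈ 3:7:1:1 → C3H7NO
Empirical-formula mass = 73.10 g/mol
n = 74 / 73.10 = 1.01 ≈ 1
Molecular formula = empirical formula = C3H7NO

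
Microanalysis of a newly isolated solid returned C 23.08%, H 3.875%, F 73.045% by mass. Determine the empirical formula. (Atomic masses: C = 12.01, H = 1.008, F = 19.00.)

CH2F2

Assume 100 g: 23.08 g C, 3.875 g H, 73.045 g F.
n(C) = 23.08/12.01 = 1.922, n(H) = 3.875/1.008 = 3.844, n(F) = 73.045/19.00 = 3.844
Divide by the smallest (1.922 mol C): C 1.000, H 2.000, F 2.001
→ CH2F2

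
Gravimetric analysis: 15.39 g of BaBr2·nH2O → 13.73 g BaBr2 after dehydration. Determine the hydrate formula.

BaBr2·2H2O

Mass of water lost = 15.39 − 13.73 = 1.66 g → 1.66 / 18.02 = 0.09212 mol H2O
Molar mass of BaBr2 = 297.13 g/mol → mol BaBr2 = 13.73 / 297.13 = 0.04621
n = 0.09212 / 0.04621 = 1.99 ≈ 2 → BaBr2·2H2O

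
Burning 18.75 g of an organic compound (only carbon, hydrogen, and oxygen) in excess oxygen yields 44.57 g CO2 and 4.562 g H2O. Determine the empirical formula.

C8H4O3

mol C = 44.57 / 44.01 = 1.013; mass C = 1.013 × 12.01 = 12.16 g
mol H = 2 × (4.562 / 18.02) = 0.5063; mass H = 0.5063 × 1.008 = 0.5104 g
mass O = 18.75 − (12.67) = 6.077 g → mol O = 0.3798
Divide by the smallest (0.3798 mol O): C 2.666, H 1.333, O 1.000
Multiply by 3: C 8.00, H 4.00, O 3.00 → C8H4O3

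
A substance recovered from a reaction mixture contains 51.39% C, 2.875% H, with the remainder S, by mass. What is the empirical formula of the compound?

Assume 100 g: 51.39 g C, 2.875 g H, 45.735 g S.
C: 51.39 g ÷ 12.01 g/mol = 4.279 mol
H: 2.875 g ÷ 1.008 g/mol = 2.852 mol
S: 45.735 g ÷ 32.07 g/mol = 1.426 mol
Smallest is S at 1.426 mol; normalising gives C 3.000, H 2.000, S 1.000
Ratio ≈ 3:2:1, so the empirical formula is C3H2S

C3H2S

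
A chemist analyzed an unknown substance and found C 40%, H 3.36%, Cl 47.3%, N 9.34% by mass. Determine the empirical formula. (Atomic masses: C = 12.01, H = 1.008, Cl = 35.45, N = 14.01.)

Assume 100 g: 40 g C, 3.36 g H, 47.3 g Cl, 9.34 g N.
Moles — C: 40 / 12.01 = 3.331 mol; H: 3.36 / 1.008 = 3.333 mol; Cl: 47.3 / 35.45 = 1.334 mol; N: 9.34 / 14.01 = 0.6667 mol
Divide by the smallest (0.6667 mol N): C 4.996, H 5.000, Cl 2.001, N 1.000
≈ 5:5:2:1 → C5H5Cl2N

C5H5Cl2N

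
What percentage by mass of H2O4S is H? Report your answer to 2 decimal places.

Molar mass = 2(1.008) + 4(16.00) + 1(32.07) = 98.086 g/mol
Mass of H per mole = 2 × 1.008 = 2.016 g
% H = 2.016 / 98.086 × 100 = 2.06%

2.06%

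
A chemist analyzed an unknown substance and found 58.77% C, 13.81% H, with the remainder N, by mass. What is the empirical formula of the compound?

C5H14N2

Assume 100 g: 58.77 g C, 13.81 g H, 27.42 g N.
C: 58.77 g ÷ 12.01 g/mol = 4.893 mol
H: 13.81 g ÷ 1.008 g/mol = 13.7 mol
N: 27.42 g ÷ 14.01 g/mol = 1.957 mol
Smallest is N at 1.957 mol; normalising gives C 2.500, H 7.000, N 1.000
Multiply by 2: C 5.00, H 14.00, N 2.00 → C5H14N2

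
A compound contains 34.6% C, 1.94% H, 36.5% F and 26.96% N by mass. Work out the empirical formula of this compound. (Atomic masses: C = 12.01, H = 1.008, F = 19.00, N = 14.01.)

C3H2F2N2

Assume 100 g: 34.6 g C, 1.94 g H, 36.5 g F, 26.96 g N.
C: 34.6 g ÷ 12.01 g/mol = 2.881 mol
H: 1.94 g ÷ 1.008 g/mol = 1.925 mol
F: 36.5 g ÷ 19.00 g/mol = 1.921 mol
N: 26.96 g ÷ 14.01 g/mol = 1.924 mol
Divide by the smallest (1.921 mol F): C 1.500, H 1.002, F 1.000, N 1.002
Scaling by 2: C 3.00, H 2.00, F 2.00, N 2.00 → C3H2F2N2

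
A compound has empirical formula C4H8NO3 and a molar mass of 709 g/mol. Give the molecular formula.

Empirical-formula mass = 118.11 g/mol
n = 709 / 118.11 = 6.00 ≈ 6
Molecular formula = (C4H8NO3)6 = C24H48N6O18

C24H48N6O18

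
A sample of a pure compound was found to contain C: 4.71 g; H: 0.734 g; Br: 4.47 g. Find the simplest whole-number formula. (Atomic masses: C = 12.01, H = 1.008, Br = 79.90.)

C7H13Br

n(C) = 4.71/12.01 = 0.3922, n(H) = 0.734/1.008 = 0.7282, n(Br) = 4.47/79.90 = 0.05594
Ratios (÷ 0.05594): C 7.010, H 13.016, Br 1.000
Ratio ≈ 7:13:1, so the empirical formula is C7H13Br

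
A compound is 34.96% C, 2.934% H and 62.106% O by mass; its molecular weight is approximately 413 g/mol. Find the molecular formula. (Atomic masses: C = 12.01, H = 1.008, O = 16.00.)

Assume 100 g: 34.96 g C, 2.934 g H, 62.106 g O.
C: 34.96 g ÷ 12.01 g/mol = 2.911 mol
H: 2.934 g ÷ 1.008 g/mol = 2.911 mol
O: 62.106 g ÷ 16.00 g/mol = 3.882 mol
Divide by the smallest (2.911 mol H): C 1.000, H 1.000, O 1.334
×3: C 3.00, H 3.00, O 4.00 → C3H3O4
Empirical-formula mass = 103.05 g/mol
n = 413 / 103.05 = 4.01 ≈ 4
Molecular formula = (C3H3O4)×4 = C12H12O16

C12H12O16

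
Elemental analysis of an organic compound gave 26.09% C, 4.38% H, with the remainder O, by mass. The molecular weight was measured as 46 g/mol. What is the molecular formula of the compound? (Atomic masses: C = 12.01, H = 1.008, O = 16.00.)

Assume 100 g: 26.09 g C, 4.38 g H, 69.53 g O.
Moles — C: 26.09 / 12.01 = 2.172 mol; H: 4.38 / 1.008 = 4.345 mol; O: 69.53 / 16.00 = 4.346 mol
Smallest is C at 2.172 mol; normalising gives C 1.000, H 2.000, O 2.000
≈ 1:2:2 → CH2O2
Empirical-formula mass = 46.03 g/mol
n = 46 / 46.03 = 1.00 ≈ 1
Molecular formula = empirical formula = CH2O2

CH2O2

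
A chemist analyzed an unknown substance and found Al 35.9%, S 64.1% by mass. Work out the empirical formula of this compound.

Assume 100 g: 35.9 g Al, 64.1 g S.
n(Al) = 35.9/26.98 = 1.331, n(S) = 64.1/32.07 = 1.999
Ratios (÷ 1.331): Al 1.000, S 1.502
×2: Al 2.00, S 3.00 → Al2S3

Al2S3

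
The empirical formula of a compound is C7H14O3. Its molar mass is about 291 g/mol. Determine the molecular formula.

Empirical-formula mass = 146.18 g/mol
n = 291 / 146.18 = 1.99 ≈ 2
Molecular formula = (C7H14O3)2 = C14H28O6

C14H28O6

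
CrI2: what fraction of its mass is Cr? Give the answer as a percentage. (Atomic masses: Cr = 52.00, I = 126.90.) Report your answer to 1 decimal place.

Molar mass = 1(52.00) + 2(126.90) = 305.800 g/mol
Mass of Cr per mole = 1 × 52.00 = 52.000 g
% Cr = 52.000 / 305.800 × 100 = 17.0%

17.0%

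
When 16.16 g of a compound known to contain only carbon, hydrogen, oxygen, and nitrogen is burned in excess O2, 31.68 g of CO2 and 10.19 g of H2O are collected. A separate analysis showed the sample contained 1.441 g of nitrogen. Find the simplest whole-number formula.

mol C = 31.68 / 44.01 = 0.7198; mass C = 0.7198 × 12.01 = 8.645 g
mol H = 2 × (10.19 / 18.02) = 1.131; mass H = 1.131 × 1.008 = 1.140 g
mol N = 1.441 / 14.01 = 0.1029
mass O = 16.16 − (11.23) = 4.934 g → mol O = 0.3084
Ratios (÷ 0.1029): C 6.999, H 10.996, N 1.000, O 2.998
→ C7H11NO3

C7H11NO3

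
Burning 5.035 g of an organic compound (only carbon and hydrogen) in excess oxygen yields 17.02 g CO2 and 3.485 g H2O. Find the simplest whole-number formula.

mol C = 17.02 / 44.01 = 0.3867; mass C = 0.3867 × 12.01 = 4.645 g
mol H = 2 × (3.485 / 18.02) = 0.3868; mass H = 0.3868 × 1.008 = 0.3899 g
Ratios (÷ 0.3867): C 1.000, H 1.000
→ CH

CH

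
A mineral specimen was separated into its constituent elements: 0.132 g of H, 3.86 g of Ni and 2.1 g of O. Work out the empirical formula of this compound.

Moles — H: 0.132 / 1.008 = 0.131 mol; Ni: 3.86 / 58.69 = 0.06577 mol; O: 2.1 / 16.00 = 0.1313 mol
Ratios (÷ 0.06577): H 1.991, Ni 1.000, O 1.996
→ H2NiO2

H2NiO2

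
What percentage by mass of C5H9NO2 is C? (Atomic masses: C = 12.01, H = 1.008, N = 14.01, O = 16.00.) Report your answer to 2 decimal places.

Molar mass = 5(12.01) + 9(1.008) + 1(14.01) + 2(16.00) = 115.132 g/mol
Mass of C per mole = 5 × 12.01 = 60.050 g
% C = 60.050 / 115.132 × 100 = 52.16%

52.16%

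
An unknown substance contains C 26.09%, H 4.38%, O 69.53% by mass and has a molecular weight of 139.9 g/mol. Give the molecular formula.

C3H6O6

Assume 100 g: 26.09 g C, 4.38 g H, 69.53 g O.
n(C) = 26.09/12.01 = 2.172, n(H) = 4.38/1.008 = 4.345, n(O) = 69.53/16.00 = 4.346
Smallest is C at 2.172 mol; normalising gives C 1.000, H 2.000, O 2.000
→ CH2O2
Empirical-formula mass = 46.03 g/mol
n = 139.9 / 46.03 = 3.04 ≈ 3
Molecular formula = (CH2O2)×3 = C3H6O6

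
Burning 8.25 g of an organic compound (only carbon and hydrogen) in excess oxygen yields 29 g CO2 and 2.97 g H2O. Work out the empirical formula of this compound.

mol C = 29 / 44.01 = 0.6589; mass C = 0.6589 × 12.01 = 7.914 g
mol H = 2 × (2.97 / 18.02) = 0.3296; mass H = 0.3296 × 1.008 = 0.3323 g
Ratios (÷ 0.3296): C 1.999, H 1.000
→ C2H

C2H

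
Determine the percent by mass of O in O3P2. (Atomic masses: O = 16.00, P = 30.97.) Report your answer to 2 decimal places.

Molar mass = 3(16.00) + 2(30.97) = 109.940 g/mol
Mass of O per mole = 3 × 16.00 = 48.000 g
% O = 48.000 / 109.940 × 100 = 43.66%

43.66%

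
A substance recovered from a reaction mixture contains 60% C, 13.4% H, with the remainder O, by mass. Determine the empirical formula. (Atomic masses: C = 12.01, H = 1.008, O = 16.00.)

C3H8O

Assume 100 g: 60 g C, 13.4 g H, 26.6 g O.
C: 60 g ÷ 12.01 g/mol = 4.996 mol
H: 13.4 g ÷ 1.008 g/mol = 13.29 mol
O: 26.6 g ÷ 16.00 g/mol = 1.663 mol
Divide by the smallest (1.663 mol O): C 3.005, H 7.996, O 1.000
≈ 3:8:1 → C3H8O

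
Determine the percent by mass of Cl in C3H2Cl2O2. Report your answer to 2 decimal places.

Molar mass = 3(12.01) + 2(1.008) + 2(35.45) + 2(16.00) = 140.946 g/mol
Mass of Cl per mole = 2 × 35.45 = 70.900 g
% Cl = 70.900 / 140.946 × 100 = 50.30%

50.30%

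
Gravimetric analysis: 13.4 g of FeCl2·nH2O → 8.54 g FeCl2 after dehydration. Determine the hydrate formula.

Mass of water lost = 13.4 − 8.54 = 4.86 g → 4.86 / 18.02 = 0.2697 mol H2O
Molar mass of FeCl2 = 126.75 g/mol → mol FeCl2 = 8.54 / 126.75 = 0.06738
n = 0.2697 / 0.06738 = 4.00 ≈ 4 → FeCl2·4H2O

FeCl2·4H2O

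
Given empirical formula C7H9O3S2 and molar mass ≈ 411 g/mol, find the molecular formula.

Empirical-formula mass = 205.28 g/mol
n = 411 / 205.28 = 2.00 ≈ 2
Molecular formula = (C7H9O3S2)2 = C14H18O6S4

C14H18O6S4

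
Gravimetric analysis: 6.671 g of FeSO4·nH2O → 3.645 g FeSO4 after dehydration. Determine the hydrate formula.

Mass of water lost = 6.671 − 3.645 = 3.026 g → 3.026 / 18.02 = 0.1679 mol H2O
Molar mass of FeSO4 = 151.92 g/mol → mol FeSO4 = 3.645 / 151.92 = 0.02399
n = 0.1679 / 0.02399 = 7.00 ≈ 7 → FeSO4·7H2O

FeSO4·7H2O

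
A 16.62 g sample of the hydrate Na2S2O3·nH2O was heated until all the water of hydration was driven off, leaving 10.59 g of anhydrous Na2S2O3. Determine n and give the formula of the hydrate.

Mass of water lost = 16.62 − 10.59 = 6.03 g → 6.03 / 18.02 = 0.3346 mol H2O
Molar mass of Na2S2O3 = 158.12 g/mol → mol Na2S2O3 = 10.59 / 158.12 = 0.06697
n = 0.3346 / 0.06697 = 5.00 ≈ 5 → Na2S2O3·5H2O

Na2S2O3·5H2O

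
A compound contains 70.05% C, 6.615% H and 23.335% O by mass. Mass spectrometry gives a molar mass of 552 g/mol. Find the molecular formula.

Assume 100 g: 70.05 g C, 6.615 g H, 23.335 g O.
Moles — C: 70.05 / 12.01 = 5.833 mol; H: 6.615 / 1.008 = 6.562 mol; O: 23.335 / 16.00 = 1.458 mol
Divide by the smallest (1.458 mol O): C 3.999, H 4.500, O 1.000
Scaling by 2: C 8.00, H 9.00, O 2.00 → C8H9O2
Empirical-formula mass = 137.15 g/mol
n = 552 / 137.15 = 4.02 ≈ 4
Molecular formula = (C8H9O2)×4 = C32H36O8

C32H36O8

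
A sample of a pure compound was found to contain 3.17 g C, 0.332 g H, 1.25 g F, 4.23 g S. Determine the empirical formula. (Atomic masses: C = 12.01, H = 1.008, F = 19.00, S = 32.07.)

C: 3.17 g ÷ 12.01 g/mol = 0.2639 mol
H: 0.332 g ÷ 1.008 g/mol = 0.3294 mol
F: 1.25 g ÷ 19.00 g/mol = 0.06579 mol
S: 4.23 g ÷ 32.07 g/mol = 0.1319 mol
Divide by the smallest (0.06579 mol F): C 4.012, H 5.006, F 1.000, S 2.005
Ratio ≈ 4:5:1:2, so the empirical formula is C4H5FS2

C4H5FS2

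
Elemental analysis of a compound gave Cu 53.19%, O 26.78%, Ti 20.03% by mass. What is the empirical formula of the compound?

Assume 100 g: 53.19 g Cu, 26.78 g O, 20.03 g Ti.
n(Cu) = 53.19/63.55 = 0.837, n(O) = 26.78/16.00 = 1.674, n(Ti) = 20.03/47.87 = 0.4184
Ratios (÷ 0.4184): Cu 2.000, O 4.000, Ti 1.000
→ Cu2O4Ti

Cu2O4Ti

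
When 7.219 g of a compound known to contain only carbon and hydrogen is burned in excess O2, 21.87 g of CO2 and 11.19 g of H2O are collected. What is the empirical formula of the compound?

C2H5

mol C = 21.87 / 44.01 = 0.4969; mass C = 0.4969 × 12.01 = 5.968 g
mol H = 2 × (11.19 / 18.02) = 1.242; mass H = 1.242 × 1.008 = 1.252 g
Smallest is C at 0.4969 mol; normalising gives C 1.000, H 2.499
×2: C 2.00, H 5.00 → C2H5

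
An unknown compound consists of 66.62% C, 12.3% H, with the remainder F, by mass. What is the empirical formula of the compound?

Assume 100 g: 66.62 g C, 12.3 g H, 21.08 g F.
n(C) = 66.62/12.01 = 5.547, n(H) = 12.3/1.008 = 12.2, n(F) = 21.08/19.00 = 1.109
Smallest is F at 1.109 mol; normalising gives C 5.000, H 10.998, F 1.000
Ratio ≈ 5:11:1, so the empirical formula is C5H11F

C5H11F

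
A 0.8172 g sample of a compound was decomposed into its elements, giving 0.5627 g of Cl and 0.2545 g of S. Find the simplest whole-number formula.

Moles — Cl: 0.5627 / 35.45 = 0.01587 mol; S: 0.2545 / 32.07 = 0.007936 mol
Ratios (÷ 0.007936): Cl 2.000, S 1.000
≈ 2:1 → Cl2S

Cl2S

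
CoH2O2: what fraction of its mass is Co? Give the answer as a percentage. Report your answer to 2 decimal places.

63.40%

Molar mass = 1(58.93) + 2(1.008) + 2(16.00) = 92.946 g/mol
Mass of Co per mole = 1 × 58.93 = 58.930 g
% Co = 58.930 / 92.946 × 100 = 63.40%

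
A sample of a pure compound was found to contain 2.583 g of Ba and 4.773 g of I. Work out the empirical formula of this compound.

BaI2

n(Ba) = 2.583/137.33 = 0.01881, n(I) = 4.773/126.90 = 0.03761
Smallest is Ba at 0.01881 mol; normalising gives Ba 1.000, I 2.000
→ BaI2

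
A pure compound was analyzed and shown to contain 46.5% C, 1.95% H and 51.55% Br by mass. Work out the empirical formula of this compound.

C6H3Br

Assume 100 g: 46.5 g C, 1.95 g H, 51.55 g Br.
C: 46.5 g ÷ 12.01 g/mol = 3.872 mol
H: 1.95 g ÷ 1.008 g/mol = 1.935 mol
Br: 51.55 g ÷ 79.90 g/mol = 0.6452 mol
Smallest is Br at 0.6452 mol; normalising gives C 6.001, H 2.998, Br 1.000
Ratio ≈ 6:3:1, so the empirical formula is C6H3Br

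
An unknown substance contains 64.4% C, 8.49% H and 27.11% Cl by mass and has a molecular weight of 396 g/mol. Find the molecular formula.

Assume 100 g: 64.4 g C, 8.49 g H, 27.11 g Cl.
Moles — C: 64.4 / 12.01 = 5.362 mol; H: 8.49 / 1.008 = 8.423 mol; Cl: 27.11 / 35.45 = 0.7647 mol
Smallest is Cl at 0.7647 mol; normalising gives C 7.012, H 11.014, Cl 1.000
Ratio ≈ 7:11:1, so the empirical formula is C7H11Cl
Empirical-formula mass = 130.61 g/mol
n = 396 / 130.61 = 3.03 ≈ 3
Molecular formula = (C7H11Cl)×3 = C21H33Cl3

C21H33Cl3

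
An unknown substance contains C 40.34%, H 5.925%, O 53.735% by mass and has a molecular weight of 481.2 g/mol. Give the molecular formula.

C16H28O16

Assume 100 g: 40.34 g C, 5.925 g H, 53.735 g O.
n(C) = 40.34/12.01 = 3.359, n(H) = 5.925/1.008 = 5.878, n(O) = 53.735/16.00 = 3.358
Smallest is O at 3.358 mol; normalising gives C 1.000, H 1.750, O 1.000
Scaling by 4: C 4.00, H 7.00, O 4.00 → C4H7O4
Empirical-formula mass = 119.10 g/mol
n = 481.2 / 119.10 = 4.04 ≈ 4
Molecular formula = (C4H7O4)×4 = C16H28O16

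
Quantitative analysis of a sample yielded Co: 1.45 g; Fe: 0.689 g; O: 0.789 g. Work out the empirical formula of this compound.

Co2FeO4

n(Co) = 1.45/58.93 = 0.02461, n(Fe) = 0.689/55.85 = 0.01234, n(O) = 0.789/16.00 = 0.04931
Divide by the smallest (0.01234 mol Fe): Co 1.995, Fe 1.000, O 3.997
≈ 2:1:4 → Co2FeO4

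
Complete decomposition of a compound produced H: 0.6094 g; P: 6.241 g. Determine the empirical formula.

H: 0.6094 g ÷ 1.008 g/mol = 0.6046 mol
P: 6.241 g ÷ 30.97 g/mol = 0.2015 mol
Ratios (÷ 0.2015): H 3.000, P 1.000
Ratio ≈ 3:1, so the empirical formula is H3P

H3P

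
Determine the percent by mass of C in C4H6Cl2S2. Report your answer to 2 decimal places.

Molar mass = 4(12.01) + 6(1.008) + 2(35.45) + 2(32.07) = 189.128 g/mol
Mass of C per mole = 4 × 12.01 = 48.040 g
% C = 48.040 / 189.128 × 100 = 25.40%

25.40%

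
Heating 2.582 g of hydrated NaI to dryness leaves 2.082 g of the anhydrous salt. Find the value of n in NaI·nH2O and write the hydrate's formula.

NaI·2H2O

Mass of water lost = 2.582 − 2.082 = 0.5 g → 0.5 / 18.02 = 0.02775 mol H2O
Molar mass of NaI = 149.89 g/mol → mol NaI = 2.082 / 149.89 = 0.01389
n = 0.02775 / 0.01389 = 2.00 ≈ 2 → NaI·2H2O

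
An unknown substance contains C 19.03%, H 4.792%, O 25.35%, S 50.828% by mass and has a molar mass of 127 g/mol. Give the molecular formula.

Assume 100 g: 19.03 g C, 4.792 g H, 25.35 g O, 50.828 g S.
C: 19.03 g ÷ 12.01 g/mol = 1.585 mol
H: 4.792 g ÷ 1.008 g/mol = 4.754 mol
O: 25.35 g ÷ 16.00 g/mol = 1.584 mol
S: 50.828 g ÷ 32.07 g/mol = 1.585 mol
Smallest is O at 1.584 mol; normalising gives C 1.000, H 3.001, O 1.000, S 1.000
≈ 1:3:1:1 → CH3OS
Empirical-formula mass = 63.10 g/mol
n = 127 / 63.10 = 2.01 ≈ 2
Molecular formula = (CH3OS)×2 = C2H6O2S2

C2H6O2S2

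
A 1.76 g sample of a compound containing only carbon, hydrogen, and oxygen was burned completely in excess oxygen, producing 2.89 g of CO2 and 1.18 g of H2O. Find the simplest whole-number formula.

C5H10O4

mol C = 2.89 / 44.01 = 0.06567; mass C = 0.06567 × 12.01 = 0.7887 g
mol H = 2 × (1.18 / 18.02) = 0.1310; mass H = 0.1310 × 1.008 = 0.1320 g
mass O = 1.76 − (0.9207) = 0.8393 g → mol O = 0.05246
Ratios (÷ 0.05246): C 1.252, H 2.497, O 1.000
Scaling by 4: C 5.01, H 9.99, O 4.00 → C5H10O4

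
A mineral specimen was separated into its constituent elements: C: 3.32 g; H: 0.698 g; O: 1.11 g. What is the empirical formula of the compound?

n(C) = 3.32/12.01 = 0.2764, n(H) = 0.698/1.008 = 0.6925, n(O) = 1.11/16.00 = 0.06938
Smallest is O at 0.06938 mol; normalising gives C 3.985, H 9.981, O 1.000
→ C4H10O

C4H10O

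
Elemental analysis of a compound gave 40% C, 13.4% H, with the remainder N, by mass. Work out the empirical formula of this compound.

Assume 100 g: 40 g C, 13.4 g H, 46.6 g N.
C: 40 g ÷ 12.01 g/mol = 3.331 mol
H: 13.4 g ÷ 1.008 g/mol = 13.29 mol
N: 46.6 g ÷ 14.01 g/mol = 3.326 mol
Divide by the smallest (3.326 mol N): C 1.001, H 3.997, N 1.000
Ratio ≈ 1:4:1, so the empirical formula is CH4N

CH4N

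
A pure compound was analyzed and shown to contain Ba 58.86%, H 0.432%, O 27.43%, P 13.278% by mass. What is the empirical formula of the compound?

BaHO4P

Assume 100 g: 58.86 g Ba, 0.432 g H, 27.43 g O, 13.278 g P.
Ba: 58.86 g ÷ 137.33 g/mol = 0.4286 mol
H: 0.432 g ÷ 1.008 g/mol = 0.4286 mol
O: 27.43 g ÷ 16.00 g/mol = 1.714 mol
P: 13.278 g ÷ 30.97 g/mol = 0.4287 mol
Smallest is H at 0.4286 mol; normalising gives Ba 1.000, H 1.000, O 4.000, P 1.000
→ BaHO4P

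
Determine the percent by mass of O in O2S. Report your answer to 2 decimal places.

49.95%

Molar mass = 2(16.00) + 1(32.07) = 64.070 g/mol
Mass of O per mole = 2 × 16.00 = 32.000 g
% O = 32.000 / 64.070 × 100 = 49.95%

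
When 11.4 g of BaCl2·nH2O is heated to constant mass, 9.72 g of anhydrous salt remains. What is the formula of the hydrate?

Mass of water lost = 11.4 − 9.72 = 1.68 g → 1.68 / 18.02 = 0.09323 mol H2O
Molar mass of BaCl2 = 208.23 g/mol → mol BaCl2 = 9.72 / 208.23 = 0.04668
n = 0.09323 / 0.04668 = 2.00 ≈ 2 → BaCl2·2H2O

BaCl2·2H2O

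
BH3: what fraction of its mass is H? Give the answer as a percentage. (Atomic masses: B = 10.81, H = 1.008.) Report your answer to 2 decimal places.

21.86%

Molar mass = 1(10.81) + 3(1.008) = 13.834 g/mol
Mass of H per mole = 3 × 1.008 = 3.024 g
% H = 3.024 / 13.834 × 100 = 21.86%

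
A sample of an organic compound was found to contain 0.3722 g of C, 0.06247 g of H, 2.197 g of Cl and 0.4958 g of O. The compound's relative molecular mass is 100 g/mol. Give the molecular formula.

Moles — C: 0.3722 / 12.01 = 0.03099 mol; H: 0.06247 / 1.008 = 0.06197 mol; Cl: 2.197 / 35.45 = 0.06197 mol; O: 0.4958 / 16.00 = 0.03099 mol
Divide by the smallest (0.03099 mol O): C 1.000, H 2.000, Cl 2.000, O 1.000
≈ 1:2:2:1 → CH2Cl2O
Empirical-formula mass = 100.93 g/mol
n = 100 / 100.93 = 0.99 ≈ 1
Molecular formula = empirical formula = CH2Cl2O

CH2Cl2O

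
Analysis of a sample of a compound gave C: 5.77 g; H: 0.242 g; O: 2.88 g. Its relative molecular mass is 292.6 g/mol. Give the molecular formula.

C: 5.77 g ÷ 12.01 g/mol = 0.4804 mol
H: 0.242 g ÷ 1.008 g/mol = 0.2401 mol
O: 2.88 g ÷ 16.00 g/mol = 0.18 mol
Divide by the smallest (0.18 mol O): C 2.669, H 1.334, O 1.000
Scaling by 3: C 8.01, H 4.00, O 3.00 → C8H4O3
Empirical-formula mass = 148.11 g/mol
n = 292.6 / 148.11 = 1.98 ≈ 2
Molecular formula = (C8H4O3)×2 = C16H8O6

C16H8O6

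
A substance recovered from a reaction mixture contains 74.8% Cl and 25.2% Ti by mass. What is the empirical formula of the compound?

Assume 100 g: 74.8 g Cl, 25.2 g Ti.
Cl: 74.8 g ÷ 35.45 g/mol = 2.11 mol
Ti: 25.2 g ÷ 47.87 g/mol = 0.5264 mol
Ratios (÷ 0.5264): Cl 4.008, Ti 1.000
≈ 4:1 → Cl4Ti

Cl4Ti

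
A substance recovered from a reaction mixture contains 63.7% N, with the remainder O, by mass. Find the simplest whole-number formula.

N2O

Assume 100 g: 63.7 g N, 36.3 g O.
Moles — N: 63.7 / 14.01 = 4.547 mol; O: 36.3 / 16.00 = 2.269 mol
Smallest is O at 2.269 mol; normalising gives N 2.004, O 1.000
≈ 2:1 → N2O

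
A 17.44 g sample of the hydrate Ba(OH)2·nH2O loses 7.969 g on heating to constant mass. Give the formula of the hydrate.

Ba(OH)2·8H2O

Mass of anhydrous Ba(OH)2 = 17.44 − 7.969 = 9.471 g
mol H2O = 7.969 / 18.02 = 0.4422
Molar mass of Ba(OH)2 = 171.35 g/mol → mol Ba(OH)2 = 9.471 / 171.35 = 0.05527
n = 0.4422 / 0.05527 = 8.00 ≈ 8 → Ba(OH)2·8H2O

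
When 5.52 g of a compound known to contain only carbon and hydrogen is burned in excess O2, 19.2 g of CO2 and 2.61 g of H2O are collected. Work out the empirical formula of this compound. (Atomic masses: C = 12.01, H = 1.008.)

mol C = 19.2 / 44.01 = 0.4363; mass C = 0.4363 × 12.01 = 5.240 g
mol H = 2 × (2.61 / 18.02) = 0.2897; mass H = 0.2897 × 1.008 = 0.2920 g
Smallest is H at 0.2897 mol; normalising gives C 1.506, H 1.000
Multiply by 2: C 3.01, H 2.00 → C3H2

C3H2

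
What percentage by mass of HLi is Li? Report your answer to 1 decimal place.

Molar mass = 1(1.008) + 1(6.94) = 7.948 g/mol
Mass of Li per mole = 1 × 6.94 = 6.940 g
% Li = 6.940 / 7.948 × 100 = 87.3%

87.3%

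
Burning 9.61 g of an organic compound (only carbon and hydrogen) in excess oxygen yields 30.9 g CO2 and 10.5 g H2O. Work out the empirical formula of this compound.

mol C = 30.9 / 44.01 = 0.7021; mass C = 0.7021 × 12.01 = 8.432 g
mol H = 2 × (10.5 / 18.02) = 1.165; mass H = 1.165 × 1.008 = 1.175 g
Smallest is C at 0.7021 mol; normalising gives C 1.000, H 1.660
Multiply by 3: C 3.00, H 4.98 → C3H5

C3H5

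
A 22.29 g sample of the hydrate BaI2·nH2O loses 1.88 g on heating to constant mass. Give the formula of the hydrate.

Mass of anhydrous BaI2 = 22.29 − 1.88 = 20.41 g
mol H2O = 1.88 / 18.02 = 0.1043
Molar mass of BaI2 = 391.13 g/mol → mol BaI2 = 20.41 / 391.13 = 0.05218
n = 0.1043 / 0.05218 = 2.00 ≈ 2 → BaI2·2H2O

BaI2·2H2O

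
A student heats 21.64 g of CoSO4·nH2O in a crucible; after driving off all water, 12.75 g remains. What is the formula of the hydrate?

CoSO4·6H2O

Mass of water lost = 21.64 − 12.75 = 8.89 g → 8.89 / 18.02 = 0.4933 mol H2O
Molar mass of CoSO4 = 155.00 g/mol → mol CoSO4 = 12.75 / 155.00 = 0.08226
n = 0.4933 / 0.08226 = 6.00 ≈ 6 → CoSO4·6H2O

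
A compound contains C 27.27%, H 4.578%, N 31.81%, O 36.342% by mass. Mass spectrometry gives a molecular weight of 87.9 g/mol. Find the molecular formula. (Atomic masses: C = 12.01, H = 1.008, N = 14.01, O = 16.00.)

C2H4N2O2

Assume 100 g: 27.27 g C, 4.578 g H, 31.81 g N, 36.342 g O.
n(C) = 27.27/12.01 = 2.271, n(H) = 4.578/1.008 = 4.542, n(N) = 31.81/14.01 = 2.271, n(O) = 36.342/16.00 = 2.271
Smallest is N at 2.271 mol; normalising gives C 1.000, H 2.000, N 1.000, O 1.000
≈ 1:2:1:1 → CH2NO
Empirical-formula mass = 44.04 g/mol
n = 87.9 / 44.04 = 2.00 ≈ 2
Molecular formula = (CH2NO)×2 = C2H4N2O2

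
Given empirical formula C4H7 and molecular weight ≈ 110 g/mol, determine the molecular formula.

C8H14

Empirical-formula mass = 55.10 g/mol
n = 110 / 55.10 = 2.00 ≈ 2
Molecular formula = (C4H7)2 = C8H14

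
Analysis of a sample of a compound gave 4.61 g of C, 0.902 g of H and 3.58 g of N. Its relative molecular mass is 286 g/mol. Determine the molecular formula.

n(C) = 4.61/12.01 = 0.3838, n(H) = 0.902/1.008 = 0.8948, n(N) = 3.58/14.01 = 0.2555
Smallest is N at 0.2555 mol; normalising gives C 1.502, H 3.502, N 1.000
Scaling by 2: C 3.00, H 7.00, N 2.00 → C3H7N2
Empirical-formula mass = 71.11 g/mol
n = 286 / 71.11 = 4.02 ≈ 4
Molecular formula = (C3H7N2)×4 = C12H28N8

C12H28N8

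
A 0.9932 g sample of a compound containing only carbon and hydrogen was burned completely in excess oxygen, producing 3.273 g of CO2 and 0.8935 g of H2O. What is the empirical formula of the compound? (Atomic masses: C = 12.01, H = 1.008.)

C3H4

mol C = 3.273 / 44.01 = 0.07437; mass C = 0.07437 × 12.01 = 0.8932 g
mol H = 2 × (0.8935 / 18.02) = 0.09917; mass H = 0.09917 × 1.008 = 0.09996 g
Smallest is C at 0.07437 mol; normalising gives C 1.000, H 1.333
Scaling by 3: C 3.00, H 4.00 → C3H4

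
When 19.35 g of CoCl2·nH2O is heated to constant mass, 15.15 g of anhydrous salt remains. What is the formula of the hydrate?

Mass of water lost = 19.35 − 15.15 = 4.2 g → 4.2 / 18.02 = 0.2331 mol H2O
Molar mass of CoCl2 = 129.83 g/mol → mol CoCl2 = 15.15 / 129.83 = 0.1167
n = 0.2331 / 0.1167 = 2.00 ≈ 2 → CoCl2·2H2O

CoCl2·2H2O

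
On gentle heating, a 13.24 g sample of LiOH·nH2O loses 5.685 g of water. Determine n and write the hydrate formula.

Mass of anhydrous LiOH = 13.24 − 5.685 = 7.555 g
mol H2O = 5.685 / 18.02 = 0.3155
Molar mass of LiOH = 23.95 g/mol → mol LiOH = 7.555 / 23.95 = 0.3155
n = 0.3155 / 0.3155 = 1.00 ≈ 1 → LiOH·H2O

LiOH·H2O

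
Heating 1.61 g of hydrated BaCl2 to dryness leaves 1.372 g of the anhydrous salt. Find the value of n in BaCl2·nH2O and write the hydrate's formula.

BaCl2·2H2O

Mass of water lost = 1.61 − 1.372 = 0.238 g → 0.238 / 18.02 = 0.01321 mol H2O
Molar mass of BaCl2 = 208.23 g/mol → mol BaCl2 = 1.372 / 208.23 = 0.006589
n = 0.01321 / 0.006589 = 2.00 ≈ 2 → BaCl2·2H2O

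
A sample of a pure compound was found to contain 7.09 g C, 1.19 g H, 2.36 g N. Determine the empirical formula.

n(C) = 7.09/12.01 = 0.5903, n(H) = 1.19/1.008 = 1.181, n(N) = 2.36/14.01 = 0.1685
Smallest is N at 0.1685 mol; normalising gives C 3.505, H 7.008, N 1.000
Scaling by 2: C 7.01, H 14.02, N 2.00 → C7H14N2

C7H14N2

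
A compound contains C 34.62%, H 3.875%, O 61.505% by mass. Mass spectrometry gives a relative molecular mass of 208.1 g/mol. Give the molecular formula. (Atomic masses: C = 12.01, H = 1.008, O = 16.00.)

C6H8O8

Assume 100 g: 34.62 g C, 3.875 g H, 61.505 g O.
n(C) = 34.62/12.01 = 2.883, n(H) = 3.875/1.008 = 3.844, n(O) = 61.505/16.00 = 3.844
Divide by the smallest (2.883 mol C): C 1.000, H 1.334, O 1.334
Multiply by 3: C 3.00, H 4.00, O 4.00 → C3H4O4
Empirical-formula mass = 104.06 g/mol
n = 208.1 / 104.06 = 2.00 ≈ 2
Molecular formula = (C3H4O4)×2 = C6H8O8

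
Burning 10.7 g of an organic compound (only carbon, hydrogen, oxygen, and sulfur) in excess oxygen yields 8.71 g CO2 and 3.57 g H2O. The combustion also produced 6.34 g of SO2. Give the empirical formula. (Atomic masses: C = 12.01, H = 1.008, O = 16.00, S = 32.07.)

mol C = 8.71 / 44.01 = 0.1979; mass C = 0.1979 × 12.01 = 2.377 g
mol H = 2 × (3.57 / 18.02) = 0.3962; mass H = 0.3962 × 1.008 = 0.3994 g
mol S = 6.34 / 64.07 = 0.09895; mass S = 3.173 g
mass O = 10.7 − (5.950) = 4.750 g → mol O = 0.2969
Ratios (÷ 0.09895): C 2.000, H 4.004, O 3.000, S 1.000
→ C2H4O3S

C2H4O3S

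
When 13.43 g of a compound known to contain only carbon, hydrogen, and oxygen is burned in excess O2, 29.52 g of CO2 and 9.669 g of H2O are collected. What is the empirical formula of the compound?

mol C = 29.52 / 44.01 = 0.6708; mass C = 0.6708 × 12.01 = 8.056 g
mol H = 2 × (9.669 / 18.02) = 1.073; mass H = 1.073 × 1.008 = 1.082 g
mass O = 13.43 − (9.138) = 4.292 g → mol O = 0.2683
Divide by the smallest (0.2683 mol O): C 2.500, H 4.000, O 1.000
×2: C 5.00, H 8.00, O 2.00 → C5H8O2

C5H8O2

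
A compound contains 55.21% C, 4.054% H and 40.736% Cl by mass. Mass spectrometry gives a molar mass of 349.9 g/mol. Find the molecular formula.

C16H14Cl4

Assume 100 g: 55.21 g C, 4.054 g H, 40.736 g Cl.
n(C) = 55.21/12.01 = 4.597, n(H) = 4.054/1.008 = 4.022, n(Cl) = 40.736/35.45 = 1.149
Smallest is Cl at 1.149 mol; normalising gives C 4.000, H 3.500, Cl 1.000
Scaling by 2: C 8.00, H 7.00, Cl 2.00 → C8H7Cl2
Empirical-formula mass = 174.04 g/mol
n = 349.9 / 174.04 = 2.01 ≈ 2
Molecular formula = (C8H7Cl2)×2 = C16H14Cl4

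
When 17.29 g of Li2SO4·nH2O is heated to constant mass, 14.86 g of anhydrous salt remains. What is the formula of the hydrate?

Li2SO4·H2O

Mass of water lost = 17.29 − 14.86 = 2.43 g → 2.43 / 18.02 = 0.1349 mol H2O
Molar mass of Li2SO4 = 109.95 g/mol → mol Li2SO4 = 14.86 / 109.95 = 0.1352
n = 0.1349 / 0.1352 = 1.00 ≈ 1 → Li2SO4·H2O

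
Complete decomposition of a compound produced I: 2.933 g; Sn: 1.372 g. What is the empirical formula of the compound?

I2Sn

n(I) = 2.933/126.90 = 0.02311, n(Sn) = 1.372/118.71 = 0.01156
Divide by the smallest (0.01156 mol Sn): I 2.000, Sn 1.000
Ratio ≈ 2:1, so the empirical formula is I2Sn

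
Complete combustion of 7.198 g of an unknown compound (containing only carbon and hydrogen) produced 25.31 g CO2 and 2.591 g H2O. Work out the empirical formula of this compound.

mol C = 25.31 / 44.01 = 0.5751; mass C = 0.5751 × 12.01 = 6.907 g
mol H = 2 × (2.591 / 18.02) = 0.2876; mass H = 0.2876 × 1.008 = 0.2899 g
Ratios (÷ 0.2876): C 2.000, H 1.000
≈ 2:1 → C2H

C2H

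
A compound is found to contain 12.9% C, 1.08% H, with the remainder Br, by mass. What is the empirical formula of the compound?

Assume 100 g: 12.9 g C, 1.08 g H, 86.02 g Br.
C: 12.9 g ÷ 12.01 g/mol = 1.074 mol
H: 1.08 g ÷ 1.008 g/mol = 1.071 mol
Br: 86.02 g ÷ 79.90 g/mol = 1.077 mol
Smallest is H at 1.071 mol; normalising gives C 1.002, H 1.000, Br 1.005
→ CHBr

CHBr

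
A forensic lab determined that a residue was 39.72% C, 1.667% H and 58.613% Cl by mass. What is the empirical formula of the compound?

C2HCl

Assume 100 g: 39.72 g C, 1.667 g H, 58.613 g Cl.
n(C) = 39.72/12.01 = 3.307, n(H) = 1.667/1.008 = 1.654, n(Cl) = 58.613/35.45 = 1.653
Smallest is Cl at 1.653 mol; normalising gives C 2.000, H 1.000, Cl 1.000
→ C2HCl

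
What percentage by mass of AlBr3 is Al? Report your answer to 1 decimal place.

Molar mass = 1(26.98) + 3(79.90) = 266.680 g/mol
Mass of Al per mole = 1 × 26.98 = 26.980 g
% Al = 26.980 / 266.680 × 100 = 10.1%

10.1%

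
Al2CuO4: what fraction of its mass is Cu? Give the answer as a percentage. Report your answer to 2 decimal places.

35.01%

Molar mass = 2(26.98) + 1(63.55) + 4(16.00) = 181.510 g/mol
Mass of Cu per mole = 1 × 63.55 = 63.550 g
% Cu = 63.550 / 181.510 × 100 = 35.01%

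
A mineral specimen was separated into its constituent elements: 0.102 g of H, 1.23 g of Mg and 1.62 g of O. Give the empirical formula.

H2MgO2

H: 0.102 g ÷ 1.008 g/mol = 0.1012 mol
Mg: 1.23 g ÷ 24.31 g/mol = 0.0506 mol
O: 1.62 g ÷ 16.00 g/mol = 0.1013 mol
Divide by the smallest (0.0506 mol Mg): H 2.000, Mg 1.000, O 2.001
≈ 2:1:2 → H2MgO2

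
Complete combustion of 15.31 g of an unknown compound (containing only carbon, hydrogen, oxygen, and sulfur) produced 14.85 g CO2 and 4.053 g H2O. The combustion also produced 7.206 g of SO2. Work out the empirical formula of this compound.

C3H4O4S

mol C = 14.85 / 44.01 = 0.3374; mass C = 0.3374 × 12.01 = 4.052 g
mol H = 2 × (4.053 / 18.02) = 0.4498; mass H = 0.4498 × 1.008 = 0.4534 g
mol S = 7.206 / 64.07 = 0.1125; mass S = 3.607 g
mass O = 15.31 − (8.113) = 7.197 g → mol O = 0.4498
Divide by the smallest (0.1125 mol S): C 3.000, H 4.000, O 3.999, S 1.000
Ratio ≈ 3:4:4:1, so the empirical formula is C3H4O4S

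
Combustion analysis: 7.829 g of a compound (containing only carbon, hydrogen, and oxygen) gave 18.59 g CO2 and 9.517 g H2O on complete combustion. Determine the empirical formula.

mol C = 18.59 / 44.01 = 0.4224; mass C = 0.4224 × 12.01 = 5.073 g
mol H = 2 × (9.517 / 18.02) = 1.056; mass H = 1.056 × 1.008 = 1.065 g
mass O = 7.829 − (6.138) = 1.691 g → mol O = 0.1057
Divide by the smallest (0.1057 mol O): C 3.996, H 9.993, O 1.000
→ C4H10O

C4H10O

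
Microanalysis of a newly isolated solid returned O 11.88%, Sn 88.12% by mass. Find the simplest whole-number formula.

Assume 100 g: 11.88 g O, 88.12 g Sn.
Moles — O: 11.88 / 16.00 = 0.7425 mol; Sn: 88.12 / 118.71 = 0.7423 mol
Smallest is Sn at 0.7423 mol; normalising gives O 1.000, Sn 1.000
→ OSn

OSn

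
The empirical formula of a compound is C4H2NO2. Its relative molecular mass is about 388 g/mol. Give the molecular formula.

C16H8N4O8

Empirical-formula mass = 96.07 g/mol
n = 388 / 96.07 = 4.04 ≈ 4
Molecular formula = (C4H2NO2)4 = C16H8N4O8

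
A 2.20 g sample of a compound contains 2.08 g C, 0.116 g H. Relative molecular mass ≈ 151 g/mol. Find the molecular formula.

Moles — C: 2.08 / 12.01 = 0.1732 mol; H: 0.116 / 1.008 = 0.1151 mol
Divide by the smallest (0.1151 mol H): C 1.505, H 1.000
Scaling by 2: C 3.01, H 2.00 → C3H2
Empirical-formula mass = 38.05 g/mol
n = 151 / 38.05 = 3.97 ≈ 4
Molecular formula = (C3H2)×4 = C12H8

C12H8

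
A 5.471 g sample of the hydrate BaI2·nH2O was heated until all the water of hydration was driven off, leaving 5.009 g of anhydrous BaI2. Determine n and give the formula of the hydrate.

Mass of water lost = 5.471 − 5.009 = 0.462 g → 0.462 / 18.02 = 0.02564 mol H2O
Molar mass of BaI2 = 391.13 g/mol → mol BaI2 = 5.009 / 391.13 = 0.01281
n = 0.02564 / 0.01281 = 2.00 ≈ 2 → BaI2·2H2O

BaI2·2H2O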